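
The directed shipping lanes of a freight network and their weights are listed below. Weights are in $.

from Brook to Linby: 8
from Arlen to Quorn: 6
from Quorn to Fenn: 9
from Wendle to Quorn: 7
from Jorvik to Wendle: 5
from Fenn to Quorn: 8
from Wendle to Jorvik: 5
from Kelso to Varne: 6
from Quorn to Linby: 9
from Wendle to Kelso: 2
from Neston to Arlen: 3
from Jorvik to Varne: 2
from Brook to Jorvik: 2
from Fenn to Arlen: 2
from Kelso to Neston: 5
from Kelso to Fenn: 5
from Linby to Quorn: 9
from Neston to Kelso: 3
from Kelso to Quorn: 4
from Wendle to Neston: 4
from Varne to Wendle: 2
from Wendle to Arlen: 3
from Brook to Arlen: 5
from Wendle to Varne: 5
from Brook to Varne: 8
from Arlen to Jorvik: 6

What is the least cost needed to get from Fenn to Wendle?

Settle nodes by increasing distance from Fenn:
Fenn: 0
Arlen: 2  (via Fenn)
Quorn: 8  (via Fenn)
Jorvik: 8  (via Arlen)
Varne: 10  (via Jorvik)
Wendle: 12  (via Varne)
Shortest route: Fenn–Arlen–Jorvik–Varne–Wendle = $12.

$12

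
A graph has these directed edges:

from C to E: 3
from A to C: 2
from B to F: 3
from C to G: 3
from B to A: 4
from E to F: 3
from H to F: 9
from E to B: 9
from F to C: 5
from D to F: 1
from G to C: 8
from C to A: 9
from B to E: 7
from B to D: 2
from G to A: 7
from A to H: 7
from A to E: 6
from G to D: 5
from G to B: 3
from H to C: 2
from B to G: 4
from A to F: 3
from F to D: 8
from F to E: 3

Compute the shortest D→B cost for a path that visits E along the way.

Shortest D→E: D → F → E = 4
Best E to B: E → B costing 9
Total via E: 4 + 9 = 13.

13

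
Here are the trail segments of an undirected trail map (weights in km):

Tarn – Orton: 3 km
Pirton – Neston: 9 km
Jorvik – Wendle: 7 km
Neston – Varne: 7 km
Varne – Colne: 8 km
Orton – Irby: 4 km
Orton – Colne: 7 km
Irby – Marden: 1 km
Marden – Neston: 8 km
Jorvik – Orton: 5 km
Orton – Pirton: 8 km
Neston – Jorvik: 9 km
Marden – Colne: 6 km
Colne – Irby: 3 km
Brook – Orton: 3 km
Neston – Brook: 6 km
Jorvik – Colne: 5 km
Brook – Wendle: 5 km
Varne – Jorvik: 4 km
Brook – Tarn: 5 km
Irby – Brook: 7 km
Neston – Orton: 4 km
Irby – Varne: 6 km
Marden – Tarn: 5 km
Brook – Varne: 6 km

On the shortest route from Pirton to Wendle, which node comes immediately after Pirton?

Orton

Compare a few routes:
Pirton–Orton–Brook–Wendle: 8+3+5 = 16
Pirton–Orton–Jorvik–Wendle: 8+5+7 = 20
Cheapest is Pirton–Orton–Brook–Wendle at 16 km.
So from Pirton the first move is to Orton.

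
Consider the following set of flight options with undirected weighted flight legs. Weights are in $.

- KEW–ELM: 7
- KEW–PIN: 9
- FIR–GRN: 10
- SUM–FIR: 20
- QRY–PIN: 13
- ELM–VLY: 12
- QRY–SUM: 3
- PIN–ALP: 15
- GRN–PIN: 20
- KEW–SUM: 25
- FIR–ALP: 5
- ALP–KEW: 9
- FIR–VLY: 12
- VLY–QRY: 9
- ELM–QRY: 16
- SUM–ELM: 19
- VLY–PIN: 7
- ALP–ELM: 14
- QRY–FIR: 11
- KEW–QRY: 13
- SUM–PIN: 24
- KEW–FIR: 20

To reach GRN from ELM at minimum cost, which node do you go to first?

ALP

Enumerating some paths:
ELM–VLY–FIR–GRN: 12+12+10 = 34
ELM–KEW–PIN–GRN: 7+9+20 = 36
ELM–ALP–FIR–GRN: 14+5+10 = 29
ELM–KEW–ALP–FIR–GRN: 7+9+5+10 = 31
Cheapest is ELM–ALP–FIR–GRN at $29.
So from ELM the first move is to ALP.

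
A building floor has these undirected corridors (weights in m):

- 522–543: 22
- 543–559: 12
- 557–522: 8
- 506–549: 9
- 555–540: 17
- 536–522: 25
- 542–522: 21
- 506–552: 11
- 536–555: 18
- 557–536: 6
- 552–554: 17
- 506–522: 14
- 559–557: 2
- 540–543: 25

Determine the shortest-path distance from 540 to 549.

Settle nodes by increasing distance from 540:
540: 0
555: 17  (via 540)
543: 25  (via 540)
536: 35  (via 555)
559: 37  (via 543)
557: 39  (via 559)
522: 47  (via 543)
506: 61  (via 522)
542: 68  (via 522)
549: 70  (via 506)
Shortest route: 540 → 543 → 522 → 506 → 549 = 70 m.

70 m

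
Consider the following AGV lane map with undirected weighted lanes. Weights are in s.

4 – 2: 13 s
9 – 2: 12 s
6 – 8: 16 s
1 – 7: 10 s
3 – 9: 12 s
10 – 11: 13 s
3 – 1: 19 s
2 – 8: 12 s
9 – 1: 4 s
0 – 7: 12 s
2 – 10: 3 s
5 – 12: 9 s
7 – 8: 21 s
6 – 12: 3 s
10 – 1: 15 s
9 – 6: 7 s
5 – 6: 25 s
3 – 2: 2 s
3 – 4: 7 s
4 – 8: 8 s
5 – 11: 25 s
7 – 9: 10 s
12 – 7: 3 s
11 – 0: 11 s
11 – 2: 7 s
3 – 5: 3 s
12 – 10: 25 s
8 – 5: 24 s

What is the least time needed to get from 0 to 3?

20 s

Candidate routes:
0 → 7 → 12 → 5 → 3: 12+3+9+3 = 27
0 → 11 → 10 → 2 → 3: 11+13+3+2 = 29
0 → 11 → 2 → 3: 11+7+2 = 20
The minimum is 20 s via 0 → 11 → 2 → 3.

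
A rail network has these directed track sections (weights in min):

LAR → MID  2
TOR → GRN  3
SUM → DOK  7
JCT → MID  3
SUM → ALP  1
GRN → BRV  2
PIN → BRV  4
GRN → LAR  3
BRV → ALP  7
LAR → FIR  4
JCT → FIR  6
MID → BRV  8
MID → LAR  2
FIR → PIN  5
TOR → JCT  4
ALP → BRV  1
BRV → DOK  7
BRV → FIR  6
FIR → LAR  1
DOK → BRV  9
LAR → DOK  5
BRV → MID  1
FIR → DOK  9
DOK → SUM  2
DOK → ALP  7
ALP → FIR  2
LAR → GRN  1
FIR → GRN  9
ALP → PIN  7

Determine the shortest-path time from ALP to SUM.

10 min

Running Dijkstra from ALP:
ALP: 0
BRV: 1  (via ALP)
FIR: 2  (via ALP)
MID: 2  (via BRV)
LAR: 3  (via FIR)
GRN: 4  (via LAR)
PIN: 7  (via ALP)
DOK: 8  (via BRV)
SUM: 10  (via DOK)
Shortest route: ALP → BRV → DOK → SUM = 10 min.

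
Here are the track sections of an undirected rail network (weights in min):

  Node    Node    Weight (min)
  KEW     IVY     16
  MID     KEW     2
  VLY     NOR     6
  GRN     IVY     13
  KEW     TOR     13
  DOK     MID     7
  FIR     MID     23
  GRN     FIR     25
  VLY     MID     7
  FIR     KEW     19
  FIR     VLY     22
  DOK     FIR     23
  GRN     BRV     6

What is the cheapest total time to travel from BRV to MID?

37 min

Compare a few routes:
BRV - GRN - IVY - KEW - MID: 6+13+16+2 = 37
BRV - GRN - FIR - MID: 6+25+23 = 54
BRV - GRN - FIR - VLY - MID: 6+25+22+7 = 60
BRV - GRN - FIR - KEW - MID: 6+25+19+2 = 52
Cheapest is BRV - GRN - IVY - KEW - MID at 37 min.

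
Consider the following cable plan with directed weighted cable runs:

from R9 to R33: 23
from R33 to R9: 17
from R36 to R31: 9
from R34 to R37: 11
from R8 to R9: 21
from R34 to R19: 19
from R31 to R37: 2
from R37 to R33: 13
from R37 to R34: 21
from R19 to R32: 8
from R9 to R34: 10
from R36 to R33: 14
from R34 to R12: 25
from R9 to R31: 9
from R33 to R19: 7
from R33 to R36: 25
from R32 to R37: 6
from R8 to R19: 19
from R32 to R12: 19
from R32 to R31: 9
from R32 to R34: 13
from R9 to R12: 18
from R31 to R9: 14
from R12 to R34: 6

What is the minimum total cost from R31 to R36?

40

Compare a few routes:
R31–R9–R34–R37–R33–R36: 14+10+11+13+25 = 73
R31–R37–R33–R36: 2+13+25 = 40
R31–R9–R33–R36: 14+23+25 = 62
The minimum is 40 via R31–R37–R33–R36.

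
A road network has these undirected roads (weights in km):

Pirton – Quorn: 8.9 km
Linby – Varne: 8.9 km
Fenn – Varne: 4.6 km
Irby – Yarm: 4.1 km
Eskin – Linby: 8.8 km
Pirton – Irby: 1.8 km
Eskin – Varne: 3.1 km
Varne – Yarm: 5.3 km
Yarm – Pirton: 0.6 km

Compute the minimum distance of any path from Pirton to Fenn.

10.5 km

Enumerating some paths:
Pirton - Yarm - Varne - Fenn: 0.6+5.3+4.6 = 10.5
Pirton - Irby - Yarm - Varne - Fenn: 1.8+4.1+5.3+4.6 = 15.8
Cheapest is Pirton - Yarm - Varne - Fenn at 10.5 km.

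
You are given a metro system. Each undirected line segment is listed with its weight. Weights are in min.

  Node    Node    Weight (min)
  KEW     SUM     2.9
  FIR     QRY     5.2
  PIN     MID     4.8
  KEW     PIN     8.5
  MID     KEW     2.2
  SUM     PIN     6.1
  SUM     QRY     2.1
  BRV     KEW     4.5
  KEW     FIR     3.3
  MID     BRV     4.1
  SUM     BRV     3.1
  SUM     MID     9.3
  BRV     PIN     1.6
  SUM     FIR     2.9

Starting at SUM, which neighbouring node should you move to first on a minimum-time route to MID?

KEW

Candidate routes:
SUM - BRV - MID: 3.1+4.1 = 7.2
SUM - KEW - MID: 2.9+2.2 = 5.1
The minimum is 5.1 min via SUM - KEW - MID.
So from SUM the first move is to KEW.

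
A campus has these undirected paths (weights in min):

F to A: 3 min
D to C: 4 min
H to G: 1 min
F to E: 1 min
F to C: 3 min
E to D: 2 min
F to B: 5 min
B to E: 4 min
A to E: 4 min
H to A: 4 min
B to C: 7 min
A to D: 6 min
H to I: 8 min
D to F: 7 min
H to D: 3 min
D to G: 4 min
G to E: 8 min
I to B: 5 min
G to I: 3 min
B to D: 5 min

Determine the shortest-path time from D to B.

5 min

Shortest distances from D:
D: 0
E: 2  (via D)
F: 3  (via E)
H: 3  (via D)
C: 4  (via D)
G: 4  (via D)
B: 5  (via D)
Shortest route: D → B = 5 min.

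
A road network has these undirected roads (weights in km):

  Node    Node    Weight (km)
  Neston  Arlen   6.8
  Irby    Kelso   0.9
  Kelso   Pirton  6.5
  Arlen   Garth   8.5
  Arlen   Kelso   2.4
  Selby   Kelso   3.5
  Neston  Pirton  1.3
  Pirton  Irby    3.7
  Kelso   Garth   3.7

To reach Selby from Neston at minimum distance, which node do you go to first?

Pirton

Compare a few routes:
Neston → Pirton → Irby → Kelso → Selby: 1.3+3.7+0.9+3.5 = 9.4
Neston → Pirton → Kelso → Selby: 1.3+6.5+3.5 = 11.3
Cheapest is Neston → Pirton → Irby → Kelso → Selby at 9.4 km.
So from Neston the first move is to Pirton.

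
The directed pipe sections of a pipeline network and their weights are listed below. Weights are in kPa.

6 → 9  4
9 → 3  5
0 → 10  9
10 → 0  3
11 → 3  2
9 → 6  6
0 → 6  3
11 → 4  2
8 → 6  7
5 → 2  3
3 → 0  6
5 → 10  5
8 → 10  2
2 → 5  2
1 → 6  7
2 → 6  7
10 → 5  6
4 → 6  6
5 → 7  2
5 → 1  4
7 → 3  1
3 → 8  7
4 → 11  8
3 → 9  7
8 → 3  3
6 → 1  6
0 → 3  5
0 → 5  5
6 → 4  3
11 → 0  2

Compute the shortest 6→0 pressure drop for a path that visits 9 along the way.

15 kPa

Shortest 6→9: 6–9 = 4
Best 9 to 0: 9–3–0 costing 11
Total via 9: 4 + 11 = 15 kPa.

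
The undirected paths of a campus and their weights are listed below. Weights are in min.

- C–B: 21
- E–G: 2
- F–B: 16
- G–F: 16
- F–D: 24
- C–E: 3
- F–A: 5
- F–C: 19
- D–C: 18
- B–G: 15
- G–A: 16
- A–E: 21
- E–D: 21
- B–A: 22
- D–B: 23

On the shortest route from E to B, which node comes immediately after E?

Compare a few routes:
E–G–B: 2+15 = 17
E–C–F–B: 3+19+16 = 38
E–G–F–B: 2+16+16 = 34
E–C–B: 3+21 = 24
The minimum is 17 min via E–G–B.
So from E the first move is to G.

G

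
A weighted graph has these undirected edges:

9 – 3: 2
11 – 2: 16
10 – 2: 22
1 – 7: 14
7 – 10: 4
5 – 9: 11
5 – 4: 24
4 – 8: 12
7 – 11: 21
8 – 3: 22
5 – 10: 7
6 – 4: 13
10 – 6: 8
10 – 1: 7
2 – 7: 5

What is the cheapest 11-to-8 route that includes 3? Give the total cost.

Best 11 to 3: 11 → 7 → 10 → 5 → 9 → 3 costing 45
Best 3 to 8: 3 → 8 costing 22
Total via 3: 45 + 22 = 67.

67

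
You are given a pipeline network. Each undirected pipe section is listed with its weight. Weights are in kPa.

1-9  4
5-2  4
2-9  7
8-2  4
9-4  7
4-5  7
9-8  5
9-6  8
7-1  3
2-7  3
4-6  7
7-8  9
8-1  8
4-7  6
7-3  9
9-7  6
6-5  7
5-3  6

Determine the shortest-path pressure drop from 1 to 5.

Settle nodes by increasing distance from 1:
1: 0
7: 3  (via 1)
9: 4  (via 1)
2: 6  (via 7)
8: 8  (via 1)
4: 9  (via 7)
5: 10  (via 2)
Shortest route: 1 → 7 → 2 → 5 = 10 kPa.

10 kPa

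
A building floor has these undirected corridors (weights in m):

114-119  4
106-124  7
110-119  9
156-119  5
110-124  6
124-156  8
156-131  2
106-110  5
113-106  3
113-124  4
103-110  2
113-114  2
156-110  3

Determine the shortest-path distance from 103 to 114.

Compare a few routes:
103–110–106–113–114: 2+5+3+2 = 12
103–110–156–119–114: 2+3+5+4 = 14
103–110–124–113–114: 2+6+4+2 = 14
103–110–119–114: 2+9+4 = 15
Cheapest is 103–110–106–113–114 at 12 m.

12 m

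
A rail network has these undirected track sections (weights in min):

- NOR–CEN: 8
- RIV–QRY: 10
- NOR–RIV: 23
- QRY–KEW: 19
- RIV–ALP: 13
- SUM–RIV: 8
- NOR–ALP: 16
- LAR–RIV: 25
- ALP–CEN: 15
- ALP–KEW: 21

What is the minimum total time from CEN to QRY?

38 min

Candidate routes:
CEN → NOR → RIV → QRY: 8+23+10 = 41
CEN → ALP → RIV → QRY: 15+13+10 = 38
CEN → NOR → ALP → RIV → QRY: 8+16+13+10 = 47
Cheapest is CEN → ALP → RIV → QRY at 38 min.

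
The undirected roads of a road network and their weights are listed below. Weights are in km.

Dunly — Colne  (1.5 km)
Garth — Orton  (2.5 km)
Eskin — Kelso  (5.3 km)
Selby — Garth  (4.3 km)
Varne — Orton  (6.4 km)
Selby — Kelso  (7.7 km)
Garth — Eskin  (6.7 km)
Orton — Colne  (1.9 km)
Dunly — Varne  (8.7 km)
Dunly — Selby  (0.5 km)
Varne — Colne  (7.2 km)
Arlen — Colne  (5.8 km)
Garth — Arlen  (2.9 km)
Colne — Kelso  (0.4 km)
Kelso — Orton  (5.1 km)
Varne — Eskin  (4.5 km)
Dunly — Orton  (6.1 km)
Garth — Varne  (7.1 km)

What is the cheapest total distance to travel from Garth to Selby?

4.3 km

Settle nodes by increasing distance from Garth:
Garth: 0
Orton: 2.5  (via Garth)
Arlen: 2.9  (via Garth)
Selby: 4.3  (via Garth)
Shortest route: Garth–Selby = 4.3 km.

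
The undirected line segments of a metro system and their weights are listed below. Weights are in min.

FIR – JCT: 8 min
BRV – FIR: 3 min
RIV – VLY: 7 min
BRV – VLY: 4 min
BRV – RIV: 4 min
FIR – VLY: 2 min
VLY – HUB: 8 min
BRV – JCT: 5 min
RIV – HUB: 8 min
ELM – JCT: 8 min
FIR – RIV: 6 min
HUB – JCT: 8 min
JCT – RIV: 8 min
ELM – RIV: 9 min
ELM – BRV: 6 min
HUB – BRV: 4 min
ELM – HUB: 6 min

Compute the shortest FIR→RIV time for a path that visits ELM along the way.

18 min

Best FIR to ELM: FIR–BRV–ELM costing 9
Best ELM to RIV: ELM–RIV costing 9
Total via ELM: 9 + 9 = 18 min.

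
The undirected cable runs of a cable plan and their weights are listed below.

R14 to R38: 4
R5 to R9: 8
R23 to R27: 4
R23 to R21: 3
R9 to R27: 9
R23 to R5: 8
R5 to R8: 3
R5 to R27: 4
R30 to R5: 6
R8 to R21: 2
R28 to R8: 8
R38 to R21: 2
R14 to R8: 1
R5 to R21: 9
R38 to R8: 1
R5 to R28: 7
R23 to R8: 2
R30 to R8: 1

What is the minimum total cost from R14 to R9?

12

Candidate routes:
R14–R8–R30–R5–R9: 1+1+6+8 = 16
R14–R8–R5–R9: 1+3+8 = 12
R14–R8–R23–R27–R9: 1+2+4+9 = 16
Cheapest is R14–R8–R5–R9 at 12.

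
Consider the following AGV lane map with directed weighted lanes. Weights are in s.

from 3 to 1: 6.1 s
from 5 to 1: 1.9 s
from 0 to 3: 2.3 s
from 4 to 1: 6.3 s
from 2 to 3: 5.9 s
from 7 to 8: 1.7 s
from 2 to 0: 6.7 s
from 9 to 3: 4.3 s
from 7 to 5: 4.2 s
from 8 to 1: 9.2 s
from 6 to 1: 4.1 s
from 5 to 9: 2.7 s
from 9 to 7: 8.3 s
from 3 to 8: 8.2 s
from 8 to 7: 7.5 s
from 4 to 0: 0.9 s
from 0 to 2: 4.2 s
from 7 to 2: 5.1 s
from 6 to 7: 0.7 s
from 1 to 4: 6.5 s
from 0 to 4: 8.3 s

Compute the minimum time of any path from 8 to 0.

Candidate routes:
8 - 7 - 2 - 0: 7.5+5.1+6.7 = 19.3
8 - 1 - 4 - 0: 9.2+6.5+0.9 = 16.6
8 - 7 - 5 - 1 - 4 - 0: 7.5+4.2+1.9+6.5+0.9 = 21
The minimum is 16.6 s via 8 - 1 - 4 - 0.

16.6 s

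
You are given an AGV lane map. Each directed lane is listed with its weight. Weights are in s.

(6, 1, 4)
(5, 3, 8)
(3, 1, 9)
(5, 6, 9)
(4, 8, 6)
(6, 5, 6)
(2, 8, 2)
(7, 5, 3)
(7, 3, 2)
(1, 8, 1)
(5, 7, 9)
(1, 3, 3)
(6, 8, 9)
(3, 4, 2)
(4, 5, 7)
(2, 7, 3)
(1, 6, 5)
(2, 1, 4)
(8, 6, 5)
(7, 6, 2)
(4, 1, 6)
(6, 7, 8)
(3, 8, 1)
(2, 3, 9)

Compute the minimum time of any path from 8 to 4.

Running Dijkstra from 8:
8: 0
6: 5  (via 8)
1: 9  (via 6)
5: 11  (via 6)
3: 12  (via 1)
7: 13  (via 6)
4: 14  (via 3)
Shortest route: 8–6–1–3–4 = 14 s.

14 s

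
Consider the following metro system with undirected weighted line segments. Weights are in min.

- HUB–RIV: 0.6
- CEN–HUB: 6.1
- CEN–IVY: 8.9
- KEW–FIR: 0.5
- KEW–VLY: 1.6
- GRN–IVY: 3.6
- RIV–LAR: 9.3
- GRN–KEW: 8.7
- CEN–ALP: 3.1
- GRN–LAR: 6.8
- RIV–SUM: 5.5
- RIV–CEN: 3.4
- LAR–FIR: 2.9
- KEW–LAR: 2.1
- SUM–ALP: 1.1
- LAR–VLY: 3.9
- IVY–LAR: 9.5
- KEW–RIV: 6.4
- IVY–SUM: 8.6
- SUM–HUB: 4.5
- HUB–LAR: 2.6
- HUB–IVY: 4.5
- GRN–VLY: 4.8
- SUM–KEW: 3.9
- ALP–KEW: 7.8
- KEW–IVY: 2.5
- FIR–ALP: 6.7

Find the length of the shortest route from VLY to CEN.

9.7 min

Candidate routes:
VLY–KEW–SUM–ALP–CEN: 1.6+3.9+1.1+3.1 = 9.7
VLY–KEW–LAR–HUB–RIV–CEN: 1.6+2.1+2.6+0.6+3.4 = 10.3
The minimum is 9.7 min via VLY–KEW–SUM–ALP–CEN.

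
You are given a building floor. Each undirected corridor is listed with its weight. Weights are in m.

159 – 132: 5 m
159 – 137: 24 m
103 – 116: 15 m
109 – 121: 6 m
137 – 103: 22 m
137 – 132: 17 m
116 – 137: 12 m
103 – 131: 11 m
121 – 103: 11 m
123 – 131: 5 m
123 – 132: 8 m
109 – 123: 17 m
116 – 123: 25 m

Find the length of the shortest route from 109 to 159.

Running Dijkstra from 109:
109: 0
121: 6  (via 109)
123: 17  (via 109)
103: 17  (via 121)
131: 22  (via 123)
132: 25  (via 123)
159: 30  (via 132)
Shortest route: 109–123–132–159 = 30 m.

30 m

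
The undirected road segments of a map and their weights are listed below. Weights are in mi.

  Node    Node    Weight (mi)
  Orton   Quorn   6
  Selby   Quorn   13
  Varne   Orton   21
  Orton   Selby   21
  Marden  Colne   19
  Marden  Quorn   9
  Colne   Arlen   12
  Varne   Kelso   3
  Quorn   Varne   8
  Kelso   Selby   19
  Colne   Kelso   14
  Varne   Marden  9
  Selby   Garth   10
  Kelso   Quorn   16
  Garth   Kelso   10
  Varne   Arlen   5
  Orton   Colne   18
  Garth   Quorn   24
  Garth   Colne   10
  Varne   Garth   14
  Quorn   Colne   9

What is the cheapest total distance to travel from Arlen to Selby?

26 mi

Enumerating some paths:
Arlen - Varne - Kelso - Selby: 5+3+19 = 27
Arlen - Varne - Quorn - Selby: 5+8+13 = 26
Cheapest is Arlen - Varne - Quorn - Selby at 26 mi.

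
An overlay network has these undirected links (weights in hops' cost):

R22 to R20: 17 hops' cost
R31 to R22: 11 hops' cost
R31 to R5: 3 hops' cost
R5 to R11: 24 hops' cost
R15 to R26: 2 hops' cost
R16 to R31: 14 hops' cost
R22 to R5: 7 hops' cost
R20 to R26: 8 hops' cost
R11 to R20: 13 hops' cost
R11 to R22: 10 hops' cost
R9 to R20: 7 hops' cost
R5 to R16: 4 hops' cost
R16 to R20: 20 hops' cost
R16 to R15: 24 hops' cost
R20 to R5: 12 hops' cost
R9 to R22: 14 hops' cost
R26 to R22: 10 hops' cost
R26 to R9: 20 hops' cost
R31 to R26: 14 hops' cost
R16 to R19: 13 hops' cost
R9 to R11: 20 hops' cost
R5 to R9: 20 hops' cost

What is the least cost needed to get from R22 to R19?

Settle nodes by increasing distance from R22:
R22: 0
R5: 7  (via R22)
R31: 10  (via R5)
R26: 10  (via R22)
R11: 10  (via R22)
R16: 11  (via R5)
R15: 12  (via R26)
R9: 14  (via R22)
R20: 17  (via R22)
R19: 24  (via R16)
Shortest route: R22–R5–R16–R19 = 24 hops' cost.

24 hops' cost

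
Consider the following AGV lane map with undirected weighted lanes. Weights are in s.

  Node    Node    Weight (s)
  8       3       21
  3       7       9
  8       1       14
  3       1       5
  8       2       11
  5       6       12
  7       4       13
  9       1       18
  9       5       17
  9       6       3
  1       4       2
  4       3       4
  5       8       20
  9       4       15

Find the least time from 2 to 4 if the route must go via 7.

52 s

Shortest 2→7: 2–8–1–3–7 = 39
Shortest 7→4: 7–4 = 13
Total via 7: 39 + 13 = 52 s.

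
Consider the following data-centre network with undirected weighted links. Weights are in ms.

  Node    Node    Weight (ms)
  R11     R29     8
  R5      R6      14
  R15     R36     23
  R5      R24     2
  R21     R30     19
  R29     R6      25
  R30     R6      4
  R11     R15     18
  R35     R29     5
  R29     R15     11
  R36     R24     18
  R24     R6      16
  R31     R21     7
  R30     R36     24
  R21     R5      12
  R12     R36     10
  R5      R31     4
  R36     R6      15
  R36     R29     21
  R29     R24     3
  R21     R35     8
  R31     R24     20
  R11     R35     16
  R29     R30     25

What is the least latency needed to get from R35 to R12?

Running Dijkstra from R35:
R35: 0
R29: 5  (via R35)
R24: 8  (via R29)
R21: 8  (via R35)
R5: 10  (via R24)
R11: 13  (via R29)
R31: 14  (via R5)
R15: 16  (via R29)
R6: 24  (via R24)
R36: 26  (via R29)
R30: 27  (via R21)
R12: 36  (via R36)
Shortest route: R35–R29–R36–R12 = 36 ms.

36 ms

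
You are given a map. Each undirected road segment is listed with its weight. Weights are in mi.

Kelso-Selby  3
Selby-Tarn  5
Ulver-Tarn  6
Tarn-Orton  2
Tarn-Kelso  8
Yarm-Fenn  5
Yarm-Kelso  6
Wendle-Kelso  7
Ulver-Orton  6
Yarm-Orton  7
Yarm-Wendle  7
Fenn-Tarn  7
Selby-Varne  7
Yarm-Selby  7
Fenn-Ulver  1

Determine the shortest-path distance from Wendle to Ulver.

Running Dijkstra from Wendle:
Wendle: 0
Kelso: 7  (via Wendle)
Yarm: 7  (via Wendle)
Selby: 10  (via Kelso)
Fenn: 12  (via Yarm)
Ulver: 13  (via Fenn)
Shortest route: Wendle–Yarm–Fenn–Ulver = 13 mi.

13 mi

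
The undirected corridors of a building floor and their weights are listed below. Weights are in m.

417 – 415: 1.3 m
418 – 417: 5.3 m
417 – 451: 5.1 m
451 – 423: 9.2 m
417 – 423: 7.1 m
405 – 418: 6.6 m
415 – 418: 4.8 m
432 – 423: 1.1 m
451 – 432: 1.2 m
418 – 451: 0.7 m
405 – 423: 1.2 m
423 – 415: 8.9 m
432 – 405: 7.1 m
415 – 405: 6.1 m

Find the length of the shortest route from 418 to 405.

Enumerating some paths:
418 - 451 - 432 - 405: 0.7+1.2+7.1 = 9
418 - 405: 6.6 = 6.6
418 - 451 - 432 - 423 - 405: 0.7+1.2+1.1+1.2 = 4.2
Cheapest is 418 - 451 - 432 - 423 - 405 at 4.2 m.

4.2 m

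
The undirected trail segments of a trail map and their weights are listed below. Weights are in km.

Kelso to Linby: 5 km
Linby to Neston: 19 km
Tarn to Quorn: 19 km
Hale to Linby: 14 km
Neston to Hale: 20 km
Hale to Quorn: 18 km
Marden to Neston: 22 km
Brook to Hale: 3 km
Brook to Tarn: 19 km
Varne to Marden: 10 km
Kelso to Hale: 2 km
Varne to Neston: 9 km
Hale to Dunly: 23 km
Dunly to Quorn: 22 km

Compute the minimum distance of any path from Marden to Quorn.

57 km

Settle nodes by increasing distance from Marden:
Marden: 0
Varne: 10  (via Marden)
Neston: 19  (via Varne)
Linby: 38  (via Neston)
Hale: 39  (via Neston)
Kelso: 41  (via Hale)
Brook: 42  (via Hale)
Quorn: 57  (via Hale)
Shortest route: Marden–Varne–Neston–Hale–Quorn = 57 km.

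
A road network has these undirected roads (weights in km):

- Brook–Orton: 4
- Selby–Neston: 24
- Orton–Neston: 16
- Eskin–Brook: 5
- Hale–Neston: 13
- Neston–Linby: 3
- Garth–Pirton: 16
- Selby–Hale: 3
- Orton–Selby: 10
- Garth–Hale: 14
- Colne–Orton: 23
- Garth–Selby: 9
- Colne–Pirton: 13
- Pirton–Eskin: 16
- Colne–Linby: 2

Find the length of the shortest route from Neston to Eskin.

25 km

Compare a few routes:
Neston–Hale–Selby–Orton–Brook–Eskin: 13+3+10+4+5 = 35
Neston–Orton–Brook–Eskin: 16+4+5 = 25
Neston–Linby–Colne–Pirton–Eskin: 3+2+13+16 = 34
Neston–Linby–Colne–Orton–Brook–Eskin: 3+2+23+4+5 = 37
The minimum is 25 km via Neston–Orton–Brook–Eskin.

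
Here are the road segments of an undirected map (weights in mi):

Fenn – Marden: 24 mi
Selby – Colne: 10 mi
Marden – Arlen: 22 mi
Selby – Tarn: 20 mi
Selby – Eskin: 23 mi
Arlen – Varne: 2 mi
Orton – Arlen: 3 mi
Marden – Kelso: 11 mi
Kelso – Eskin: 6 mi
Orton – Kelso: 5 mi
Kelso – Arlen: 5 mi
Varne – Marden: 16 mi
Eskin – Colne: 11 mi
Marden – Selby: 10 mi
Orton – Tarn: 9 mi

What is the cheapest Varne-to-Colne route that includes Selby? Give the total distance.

36 mi

Shortest Varne→Selby: Varne → Marden → Selby = 26
Shortest Selby→Colne: Selby → Colne = 10
Total via Selby: 26 + 10 = 36 mi.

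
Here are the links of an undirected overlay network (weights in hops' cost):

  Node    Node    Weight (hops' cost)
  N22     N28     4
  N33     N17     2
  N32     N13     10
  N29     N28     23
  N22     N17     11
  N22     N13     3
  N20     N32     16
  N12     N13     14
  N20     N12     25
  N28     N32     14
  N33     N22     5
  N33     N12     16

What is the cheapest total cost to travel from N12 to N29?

Settle nodes by increasing distance from N12:
N12: 0
N13: 14  (via N12)
N33: 16  (via N12)
N22: 17  (via N13)
N17: 18  (via N33)
N28: 21  (via N22)
N32: 24  (via N13)
N20: 25  (via N12)
N29: 44  (via N28)
Shortest route: N12–N13–N22–N28–N29 = 44 hops' cost.

44 hops' cost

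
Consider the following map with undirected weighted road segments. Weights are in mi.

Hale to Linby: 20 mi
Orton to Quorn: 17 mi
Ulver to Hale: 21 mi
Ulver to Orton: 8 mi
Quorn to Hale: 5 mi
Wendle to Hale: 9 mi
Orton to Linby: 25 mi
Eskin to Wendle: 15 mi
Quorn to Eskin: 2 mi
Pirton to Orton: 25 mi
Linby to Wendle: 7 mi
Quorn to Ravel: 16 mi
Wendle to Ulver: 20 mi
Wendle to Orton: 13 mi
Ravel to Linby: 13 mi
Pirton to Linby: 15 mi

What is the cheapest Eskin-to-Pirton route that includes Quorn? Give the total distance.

38 mi

Best Eskin to Quorn: Eskin–Quorn costing 2
Best Quorn to Pirton: Quorn–Hale–Wendle–Linby–Pirton costing 36
Total via Quorn: 2 + 36 = 38 mi.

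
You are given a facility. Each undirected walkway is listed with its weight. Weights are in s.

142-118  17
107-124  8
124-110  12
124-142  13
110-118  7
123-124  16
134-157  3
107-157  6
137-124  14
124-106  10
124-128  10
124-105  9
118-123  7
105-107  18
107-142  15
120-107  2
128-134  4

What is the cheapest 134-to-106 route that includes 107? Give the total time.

27 s

Best 134 to 107: 134 → 157 → 107 costing 9
Best 107 to 106: 107 → 124 → 106 costing 18
Total via 107: 9 + 18 = 27 s.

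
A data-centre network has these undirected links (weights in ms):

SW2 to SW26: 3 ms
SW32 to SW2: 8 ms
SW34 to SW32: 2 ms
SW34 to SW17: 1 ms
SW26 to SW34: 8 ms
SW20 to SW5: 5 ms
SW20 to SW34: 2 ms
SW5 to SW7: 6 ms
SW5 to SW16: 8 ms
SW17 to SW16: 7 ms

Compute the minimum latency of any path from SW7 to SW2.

23 ms

Enumerating some paths:
SW7 - SW5 - SW20 - SW34 - SW32 - SW2: 6+5+2+2+8 = 23
SW7 - SW5 - SW16 - SW17 - SW34 - SW32 - SW2: 6+8+7+1+2+8 = 32
SW7 - SW5 - SW20 - SW34 - SW26 - SW2: 6+5+2+8+3 = 24
SW7 - SW5 - SW16 - SW17 - SW34 - SW26 - SW2: 6+8+7+1+8+3 = 33
Cheapest is SW7 - SW5 - SW20 - SW34 - SW32 - SW2 at 23 ms.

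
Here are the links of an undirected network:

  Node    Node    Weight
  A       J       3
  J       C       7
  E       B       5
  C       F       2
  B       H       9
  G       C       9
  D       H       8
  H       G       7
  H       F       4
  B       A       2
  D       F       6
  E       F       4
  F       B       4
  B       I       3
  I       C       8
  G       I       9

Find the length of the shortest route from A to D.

12

Enumerating some paths:
A → B → F → D: 2+4+6 = 12
A → J → C → F → D: 3+7+2+6 = 18
A → B → E → F → D: 2+5+4+6 = 17
The minimum is 12 via A → B → F → D.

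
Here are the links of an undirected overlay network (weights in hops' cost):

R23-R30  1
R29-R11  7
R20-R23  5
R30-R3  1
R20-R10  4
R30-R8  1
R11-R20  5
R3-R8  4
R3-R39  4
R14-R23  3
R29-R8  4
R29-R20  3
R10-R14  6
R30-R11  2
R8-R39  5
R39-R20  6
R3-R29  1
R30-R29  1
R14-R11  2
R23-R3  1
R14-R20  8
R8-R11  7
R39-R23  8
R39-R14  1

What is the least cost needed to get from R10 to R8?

9 hops' cost

Shortest distances from R10:
R10: 0
R20: 4  (via R10)
R14: 6  (via R10)
R39: 7  (via R14)
R29: 7  (via R20)
R3: 8  (via R29)
R11: 8  (via R14)
R30: 8  (via R29)
R23: 9  (via R20)
R8: 9  (via R30)
Shortest route: R10–R20–R29–R30–R8 = 9 hops' cost.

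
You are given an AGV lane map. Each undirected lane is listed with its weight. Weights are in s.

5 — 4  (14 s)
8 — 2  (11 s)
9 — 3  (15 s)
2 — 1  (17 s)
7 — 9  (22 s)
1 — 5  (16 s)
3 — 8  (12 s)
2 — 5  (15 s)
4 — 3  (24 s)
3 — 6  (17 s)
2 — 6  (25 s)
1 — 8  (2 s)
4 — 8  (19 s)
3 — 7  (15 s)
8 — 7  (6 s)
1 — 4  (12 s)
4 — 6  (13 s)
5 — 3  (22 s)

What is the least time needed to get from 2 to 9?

38 s

Candidate routes:
2 - 8 - 7 - 9: 11+6+22 = 39
2 - 8 - 3 - 9: 11+12+15 = 38
Cheapest is 2 - 8 - 3 - 9 at 38 s.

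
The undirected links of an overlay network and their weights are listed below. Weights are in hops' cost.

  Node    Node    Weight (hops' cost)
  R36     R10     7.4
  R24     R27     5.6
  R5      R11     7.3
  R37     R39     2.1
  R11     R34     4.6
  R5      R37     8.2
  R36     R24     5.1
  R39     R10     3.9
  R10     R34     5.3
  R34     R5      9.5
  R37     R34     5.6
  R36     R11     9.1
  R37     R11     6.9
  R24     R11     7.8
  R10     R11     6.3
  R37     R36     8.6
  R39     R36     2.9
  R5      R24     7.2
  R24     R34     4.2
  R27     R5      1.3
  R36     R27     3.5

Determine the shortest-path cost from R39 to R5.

Enumerating some paths:
R39 - R36 - R27 - R5: 2.9+3.5+1.3 = 7.7
R39 - R36 - R24 - R27 - R5: 2.9+5.1+5.6+1.3 = 14.9
R39 - R37 - R5: 2.1+8.2 = 10.3
Cheapest is R39 - R36 - R27 - R5 at 7.7 hops' cost.

7.7 hops' cost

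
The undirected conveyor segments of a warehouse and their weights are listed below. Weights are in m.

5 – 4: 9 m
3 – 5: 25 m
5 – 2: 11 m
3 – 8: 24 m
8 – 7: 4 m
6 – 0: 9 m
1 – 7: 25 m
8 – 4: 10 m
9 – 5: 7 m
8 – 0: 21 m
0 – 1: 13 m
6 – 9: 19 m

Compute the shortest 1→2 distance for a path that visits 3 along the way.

89 m

Best 1 to 3: 1 → 7 → 8 → 3 costing 53
Shortest 3→2: 3 → 5 → 2 = 36
Total via 3: 53 + 36 = 89 m.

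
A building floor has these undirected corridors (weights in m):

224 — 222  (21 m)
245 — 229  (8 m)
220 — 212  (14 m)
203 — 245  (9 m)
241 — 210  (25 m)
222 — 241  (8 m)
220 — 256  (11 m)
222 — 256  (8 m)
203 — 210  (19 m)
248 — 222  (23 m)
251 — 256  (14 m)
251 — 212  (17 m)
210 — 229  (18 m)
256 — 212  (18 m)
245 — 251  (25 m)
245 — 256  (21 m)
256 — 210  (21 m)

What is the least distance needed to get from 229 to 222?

Running Dijkstra from 229:
229: 0
245: 8  (via 229)
203: 17  (via 245)
210: 18  (via 229)
256: 29  (via 245)
251: 33  (via 245)
222: 37  (via 256)
Shortest route: 229 → 245 → 256 → 222 = 37 m.

37 m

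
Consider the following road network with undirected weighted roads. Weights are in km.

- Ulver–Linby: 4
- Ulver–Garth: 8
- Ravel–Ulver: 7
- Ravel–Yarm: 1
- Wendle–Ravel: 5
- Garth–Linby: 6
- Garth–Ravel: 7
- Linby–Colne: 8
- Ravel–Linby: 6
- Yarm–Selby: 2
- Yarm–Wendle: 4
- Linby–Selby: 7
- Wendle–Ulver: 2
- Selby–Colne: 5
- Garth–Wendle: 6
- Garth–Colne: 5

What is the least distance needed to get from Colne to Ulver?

Running Dijkstra from Colne:
Colne: 0
Garth: 5  (via Colne)
Selby: 5  (via Colne)
Yarm: 7  (via Selby)
Linby: 8  (via Colne)
Ravel: 8  (via Yarm)
Wendle: 11  (via Garth)
Ulver: 12  (via Linby)
Shortest route: Colne → Linby → Ulver = 12 km.

12 km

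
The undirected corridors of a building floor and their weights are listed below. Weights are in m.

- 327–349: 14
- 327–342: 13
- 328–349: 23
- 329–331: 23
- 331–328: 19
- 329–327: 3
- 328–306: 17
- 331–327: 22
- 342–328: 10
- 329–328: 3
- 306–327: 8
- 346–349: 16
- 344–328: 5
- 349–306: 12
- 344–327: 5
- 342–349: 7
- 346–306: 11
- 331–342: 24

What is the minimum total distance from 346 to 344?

24 m

Running Dijkstra from 346:
346: 0
306: 11  (via 346)
349: 16  (via 346)
327: 19  (via 306)
329: 22  (via 327)
342: 23  (via 349)
344: 24  (via 327)
Shortest route: 346 → 306 → 327 → 344 = 24 m.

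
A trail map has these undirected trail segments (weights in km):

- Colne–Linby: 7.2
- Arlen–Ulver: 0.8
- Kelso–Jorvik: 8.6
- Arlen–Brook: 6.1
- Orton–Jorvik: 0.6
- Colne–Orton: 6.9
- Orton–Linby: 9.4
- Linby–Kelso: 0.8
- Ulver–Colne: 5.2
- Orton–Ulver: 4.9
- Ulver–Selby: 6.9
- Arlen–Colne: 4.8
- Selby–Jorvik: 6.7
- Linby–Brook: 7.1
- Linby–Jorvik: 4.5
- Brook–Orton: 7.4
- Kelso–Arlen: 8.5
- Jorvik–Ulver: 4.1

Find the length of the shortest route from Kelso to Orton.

Enumerating some paths:
Kelso - Linby - Orton: 0.8+9.4 = 10.2
Kelso - Jorvik - Orton: 8.6+0.6 = 9.2
Kelso - Linby - Jorvik - Orton: 0.8+4.5+0.6 = 5.9
Kelso - Arlen - Ulver - Jorvik - Orton: 8.5+0.8+4.1+0.6 = 14
The minimum is 5.9 km via Kelso - Linby - Jorvik - Orton.

5.9 km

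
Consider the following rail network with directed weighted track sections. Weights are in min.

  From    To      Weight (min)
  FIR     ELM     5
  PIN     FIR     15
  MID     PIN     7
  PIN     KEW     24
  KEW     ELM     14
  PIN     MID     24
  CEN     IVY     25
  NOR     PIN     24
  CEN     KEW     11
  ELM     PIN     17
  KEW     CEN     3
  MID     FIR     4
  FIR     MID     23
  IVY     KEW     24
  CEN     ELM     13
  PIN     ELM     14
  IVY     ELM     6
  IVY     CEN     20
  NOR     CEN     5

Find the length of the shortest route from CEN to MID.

Enumerating some paths:
CEN → ELM → PIN → FIR → MID: 13+17+15+23 = 68
CEN → ELM → PIN → MID: 13+17+24 = 54
CEN → KEW → ELM → PIN → MID: 11+14+17+24 = 66
The minimum is 54 min via CEN → ELM → PIN → MID.

54 min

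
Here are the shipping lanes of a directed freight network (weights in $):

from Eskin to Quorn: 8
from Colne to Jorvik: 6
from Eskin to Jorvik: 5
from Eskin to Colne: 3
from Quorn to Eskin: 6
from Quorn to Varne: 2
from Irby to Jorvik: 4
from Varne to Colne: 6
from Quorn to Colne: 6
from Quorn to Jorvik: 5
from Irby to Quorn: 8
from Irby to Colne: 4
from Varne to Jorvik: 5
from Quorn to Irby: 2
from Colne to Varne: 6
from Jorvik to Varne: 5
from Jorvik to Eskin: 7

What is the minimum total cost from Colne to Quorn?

Settle nodes by increasing distance from Colne:
Colne: 0
Varne: 6  (via Colne)
Jorvik: 6  (via Colne)
Eskin: 13  (via Jorvik)
Quorn: 21  (via Eskin)
Shortest route: Colne → Jorvik → Eskin → Quorn = $21.

$21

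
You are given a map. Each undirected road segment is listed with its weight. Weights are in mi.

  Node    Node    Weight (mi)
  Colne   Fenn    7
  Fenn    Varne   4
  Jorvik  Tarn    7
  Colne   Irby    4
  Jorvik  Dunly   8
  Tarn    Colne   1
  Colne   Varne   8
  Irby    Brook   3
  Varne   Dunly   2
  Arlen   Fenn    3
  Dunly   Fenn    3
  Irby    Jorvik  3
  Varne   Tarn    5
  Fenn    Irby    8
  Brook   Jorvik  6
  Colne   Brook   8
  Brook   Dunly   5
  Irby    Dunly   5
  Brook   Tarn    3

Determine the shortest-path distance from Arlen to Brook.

11 mi

Compare a few routes:
Arlen → Fenn → Varne → Dunly → Brook: 3+4+2+5 = 14
Arlen → Fenn → Dunly → Irby → Brook: 3+3+5+3 = 14
Arlen → Fenn → Irby → Brook: 3+8+3 = 14
Arlen → Fenn → Dunly → Brook: 3+3+5 = 11
The minimum is 11 mi via Arlen → Fenn → Dunly → Brook.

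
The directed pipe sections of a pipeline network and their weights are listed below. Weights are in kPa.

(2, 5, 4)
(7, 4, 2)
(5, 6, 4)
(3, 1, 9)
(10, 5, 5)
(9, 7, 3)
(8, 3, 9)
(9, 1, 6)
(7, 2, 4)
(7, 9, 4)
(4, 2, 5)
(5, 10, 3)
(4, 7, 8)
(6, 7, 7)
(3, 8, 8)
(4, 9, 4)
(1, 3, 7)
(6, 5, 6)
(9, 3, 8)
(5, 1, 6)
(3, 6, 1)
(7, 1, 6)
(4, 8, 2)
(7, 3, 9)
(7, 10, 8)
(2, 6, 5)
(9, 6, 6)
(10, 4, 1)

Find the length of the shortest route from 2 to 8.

10 kPa

Settle nodes by increasing distance from 2:
2: 0
5: 4  (via 2)
6: 5  (via 2)
10: 7  (via 5)
4: 8  (via 10)
1: 10  (via 5)
8: 10  (via 4)
Shortest route: 2 → 5 → 10 → 4 → 8 = 10 kPa.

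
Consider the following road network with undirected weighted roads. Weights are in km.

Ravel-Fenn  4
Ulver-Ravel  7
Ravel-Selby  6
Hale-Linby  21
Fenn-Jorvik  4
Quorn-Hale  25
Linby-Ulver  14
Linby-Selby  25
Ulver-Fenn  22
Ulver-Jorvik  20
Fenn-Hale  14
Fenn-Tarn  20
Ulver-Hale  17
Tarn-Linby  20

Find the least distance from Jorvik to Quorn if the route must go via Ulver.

57 km

Best Jorvik to Ulver: Jorvik–Fenn–Ravel–Ulver costing 15
Best Ulver to Quorn: Ulver–Hale–Quorn costing 42
Total via Ulver: 15 + 42 = 57 km.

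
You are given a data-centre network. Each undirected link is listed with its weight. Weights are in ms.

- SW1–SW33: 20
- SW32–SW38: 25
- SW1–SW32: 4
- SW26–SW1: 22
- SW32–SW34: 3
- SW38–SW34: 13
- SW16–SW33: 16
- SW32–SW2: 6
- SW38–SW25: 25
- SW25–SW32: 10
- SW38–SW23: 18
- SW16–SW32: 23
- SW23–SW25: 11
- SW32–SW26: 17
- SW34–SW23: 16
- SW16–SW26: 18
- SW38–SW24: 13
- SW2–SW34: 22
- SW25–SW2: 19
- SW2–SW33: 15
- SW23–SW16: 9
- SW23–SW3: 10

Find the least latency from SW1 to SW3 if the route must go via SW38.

48 ms

Best SW1 to SW38: SW1 → SW32 → SW34 → SW38 costing 20
Best SW38 to SW3: SW38 → SW23 → SW3 costing 28
Total via SW38: 20 + 28 = 48 ms.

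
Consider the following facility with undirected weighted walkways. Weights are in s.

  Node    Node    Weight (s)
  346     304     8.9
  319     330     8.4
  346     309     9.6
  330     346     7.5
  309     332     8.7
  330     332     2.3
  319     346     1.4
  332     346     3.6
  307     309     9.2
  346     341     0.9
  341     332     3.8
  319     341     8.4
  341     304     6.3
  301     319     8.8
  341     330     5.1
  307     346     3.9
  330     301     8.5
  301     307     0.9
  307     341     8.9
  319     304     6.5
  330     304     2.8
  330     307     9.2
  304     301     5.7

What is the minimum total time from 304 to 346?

7.2 s

Settle nodes by increasing distance from 304:
304: 0
330: 2.8  (via 304)
332: 5.1  (via 330)
301: 5.7  (via 304)
341: 6.3  (via 304)
319: 6.5  (via 304)
307: 6.6  (via 301)
346: 7.2  (via 341)
Shortest route: 304–341–346 = 7.2 s.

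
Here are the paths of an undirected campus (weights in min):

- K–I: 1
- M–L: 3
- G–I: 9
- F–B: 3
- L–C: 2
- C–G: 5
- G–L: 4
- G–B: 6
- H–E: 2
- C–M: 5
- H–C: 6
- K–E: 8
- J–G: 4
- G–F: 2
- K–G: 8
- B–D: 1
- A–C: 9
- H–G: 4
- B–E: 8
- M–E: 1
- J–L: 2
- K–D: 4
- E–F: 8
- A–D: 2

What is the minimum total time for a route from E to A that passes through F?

Shortest E→F: E → F = 8
Shortest F→A: F → B → D → A = 6
Total via F: 8 + 6 = 14 min.

14 min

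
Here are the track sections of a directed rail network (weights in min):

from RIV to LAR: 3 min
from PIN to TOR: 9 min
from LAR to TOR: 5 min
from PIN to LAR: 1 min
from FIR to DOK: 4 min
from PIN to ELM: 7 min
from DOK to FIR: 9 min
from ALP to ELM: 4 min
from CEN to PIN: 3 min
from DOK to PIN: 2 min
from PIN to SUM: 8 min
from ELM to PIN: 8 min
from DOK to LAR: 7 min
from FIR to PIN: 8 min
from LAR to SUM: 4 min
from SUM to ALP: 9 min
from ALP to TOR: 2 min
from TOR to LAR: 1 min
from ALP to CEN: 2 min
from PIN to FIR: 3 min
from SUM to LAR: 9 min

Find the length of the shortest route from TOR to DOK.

Compare a few routes:
TOR - LAR - SUM - ALP - CEN - PIN - FIR - DOK: 1+4+9+2+3+3+4 = 26
TOR - LAR - SUM - ALP - ELM - PIN - FIR - DOK: 1+4+9+4+8+3+4 = 33
Cheapest is TOR - LAR - SUM - ALP - CEN - PIN - FIR - DOK at 26 min.

26 min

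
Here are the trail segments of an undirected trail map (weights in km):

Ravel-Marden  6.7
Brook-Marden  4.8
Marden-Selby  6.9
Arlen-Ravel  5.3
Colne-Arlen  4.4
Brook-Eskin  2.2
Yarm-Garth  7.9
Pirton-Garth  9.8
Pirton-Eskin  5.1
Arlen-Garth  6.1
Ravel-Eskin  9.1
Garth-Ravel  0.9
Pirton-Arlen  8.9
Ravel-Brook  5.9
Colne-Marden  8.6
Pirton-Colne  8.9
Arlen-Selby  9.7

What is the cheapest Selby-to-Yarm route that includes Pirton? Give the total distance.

36.3 km

Shortest Selby→Pirton: Selby–Arlen–Pirton = 18.6
Best Pirton to Yarm: Pirton–Garth–Yarm costing 17.7
Total via Pirton: 18.6 + 17.7 = 36.3 km.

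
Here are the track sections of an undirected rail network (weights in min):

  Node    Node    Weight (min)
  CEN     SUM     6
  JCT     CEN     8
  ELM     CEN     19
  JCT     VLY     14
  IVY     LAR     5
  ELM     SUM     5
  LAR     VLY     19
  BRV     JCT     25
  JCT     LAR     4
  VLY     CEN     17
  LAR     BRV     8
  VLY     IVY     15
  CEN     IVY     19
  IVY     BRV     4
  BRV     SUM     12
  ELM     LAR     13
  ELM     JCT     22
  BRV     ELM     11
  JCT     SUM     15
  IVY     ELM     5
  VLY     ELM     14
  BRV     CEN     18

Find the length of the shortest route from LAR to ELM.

10 min

Running Dijkstra from LAR:
LAR: 0
JCT: 4  (via LAR)
IVY: 5  (via LAR)
BRV: 8  (via LAR)
ELM: 10  (via IVY)
Shortest route: LAR → IVY → ELM = 10 min.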